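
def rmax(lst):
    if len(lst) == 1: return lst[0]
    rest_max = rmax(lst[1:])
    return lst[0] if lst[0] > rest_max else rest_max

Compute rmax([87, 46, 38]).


rmax([87, 46, 38]): compare 87 with rmax([46, 38])
rmax([46, 38]): compare 46 with rmax([38])
rmax([38]) = 38  (base case)
Compare 46 with 38 -> 46
Compare 87 with 46 -> 87

87


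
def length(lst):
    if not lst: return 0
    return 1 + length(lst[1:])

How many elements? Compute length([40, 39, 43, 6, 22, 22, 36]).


length([40, 39, 43, 6, 22, 22, 36]) = 1 + length([39, 43, 6, 22, 22, 36])
length([39, 43, 6, 22, 22, 36]) = 1 + length([43, 6, 22, 22, 36])
length([43, 6, 22, 22, 36]) = 1 + length([6, 22, 22, 36])
length([6, 22, 22, 36]) = 1 + length([22, 22, 36])
length([22, 22, 36]) = 1 + length([22, 36])
length([22, 36]) = 1 + length([36])
length([36]) = 1 + length([])
length([]) = 0  (base case)
Unwinding: 1 + 1 + 1 + 1 + 1 + 1 + 1 + 0 = 7

7


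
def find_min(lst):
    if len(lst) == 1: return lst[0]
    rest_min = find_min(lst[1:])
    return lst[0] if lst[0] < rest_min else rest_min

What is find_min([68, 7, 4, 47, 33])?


find_min([68, 7, 4, 47, 33]): compare 68 with find_min([7, 4, 47, 33])
find_min([7, 4, 47, 33]): compare 7 with find_min([4, 47, 33])
find_min([4, 47, 33]): compare 4 with find_min([47, 33])
find_min([47, 33]): compare 47 with find_min([33])
find_min([33]) = 33  (base case)
Compare 47 with 33 -> 33
Compare 4 with 33 -> 4
Compare 7 with 4 -> 4
Compare 68 with 4 -> 4

4


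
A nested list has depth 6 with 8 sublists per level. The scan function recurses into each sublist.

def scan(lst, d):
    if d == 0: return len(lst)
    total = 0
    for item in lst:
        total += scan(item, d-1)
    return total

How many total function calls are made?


At depth 0 (root): 1 call
At depth 1: each of 1 parents calls scan on 8 children = 8 calls
At depth 2: each of 8 parents calls scan on 8 children = 64 calls
At depth 3: each of 64 parents calls scan on 8 children = 512 calls
At depth 4: each of 512 parents calls scan on 8 children = 4096 calls
At depth 5: each of 4096 parents calls scan on 8 children = 32768 calls
At depth 6: each of 32768 parents calls scan on 8 children = 262144 calls
Total: 1 + 8 + 64 + 512 + 4096 + 32768 + 262144 = 299593

299593


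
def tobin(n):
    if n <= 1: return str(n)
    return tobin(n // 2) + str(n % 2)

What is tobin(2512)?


tobin(2512) = tobin(1256) + '0'
tobin(1256) = tobin(628) + '0'
tobin(628) = tobin(314) + '0'
tobin(314) = tobin(157) + '0'
tobin(157) = tobin(78) + '1'
tobin(78) = tobin(39) + '0'
tobin(39) = tobin(19) + '1'
tobin(19) = tobin(9) + '1'
tobin(9) = tobin(4) + '1'
tobin(4) = tobin(2) + '0'
tobin(2) = tobin(1) + '0'
tobin(1) = '1'  (base case)
Concatenating: '1' + '0' + '0' + '1' + '1' + '1' + '0' + '1' + '0' + '0' + '0' + '0' = '100111010000'

100111010000


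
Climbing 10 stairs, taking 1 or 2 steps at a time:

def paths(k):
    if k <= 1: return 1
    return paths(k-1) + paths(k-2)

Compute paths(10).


Building up from base cases:
paths(0) = 1
paths(1) = 1
paths(2) = paths(1) + paths(0) = 1 + 1 = 2
paths(3) = paths(2) + paths(1) = 2 + 1 = 3
paths(4) = paths(3) + paths(2) = 3 + 2 = 5
paths(5) = paths(4) + paths(3) = 5 + 3 = 8
paths(6) = paths(5) + paths(4) = 8 + 5 = 13
paths(7) = paths(6) + paths(5) = 13 + 8 = 21
paths(8) = paths(7) + paths(6) = 21 + 13 = 34
paths(9) = paths(8) + paths(7) = 34 + 21 = 55
paths(10) = paths(9) + paths(8) = 55 + 34 = 89

89


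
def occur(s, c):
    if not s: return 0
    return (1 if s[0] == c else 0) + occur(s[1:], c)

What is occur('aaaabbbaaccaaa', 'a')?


s[0]='a' == 'a' -> 1
s[0]='a' == 'a' -> 1
s[0]='a' == 'a' -> 1
s[0]='a' == 'a' -> 1
s[0]='b' != 'a' -> 0
s[0]='b' != 'a' -> 0
s[0]='b' != 'a' -> 0
s[0]='a' == 'a' -> 1
s[0]='a' == 'a' -> 1
s[0]='c' != 'a' -> 0
s[0]='c' != 'a' -> 0
s[0]='a' == 'a' -> 1
s[0]='a' == 'a' -> 1
s[0]='a' == 'a' -> 1
Sum: 1 + 1 + 1 + 1 + 0 + 0 + 0 + 1 + 1 + 0 + 0 + 1 + 1 + 1 = 9

9


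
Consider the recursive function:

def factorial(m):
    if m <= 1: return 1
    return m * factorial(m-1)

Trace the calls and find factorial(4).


factorial(4)
= 4 * factorial(3)
= 4 * 3 * factorial(2)
= 4 * 3 * 2 * factorial(1)
= 4 * 3 * 2 * 1
= 24

24


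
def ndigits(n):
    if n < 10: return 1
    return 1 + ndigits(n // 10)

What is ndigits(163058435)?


ndigits(163058435) = 1 + ndigits(16305843)
ndigits(16305843) = 1 + ndigits(1630584)
ndigits(1630584) = 1 + ndigits(163058)
ndigits(163058) = 1 + ndigits(16305)
ndigits(16305) = 1 + ndigits(1630)
ndigits(1630) = 1 + ndigits(163)
ndigits(163) = 1 + ndigits(16)
ndigits(16) = 1 + ndigits(1)
ndigits(1) = 1  (base case: 1 < 10)
Unwinding: 1 + 1 + 1 + 1 + 1 + 1 + 1 + 1 + 1 = 9

9


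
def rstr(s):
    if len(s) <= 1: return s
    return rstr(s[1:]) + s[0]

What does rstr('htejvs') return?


rstr('htejvs') = rstr('tejvs') + 'h'
rstr('tejvs') = rstr('ejvs') + 't'
rstr('ejvs') = rstr('jvs') + 'e'
rstr('jvs') = rstr('vs') + 'j'
rstr('vs') = rstr('s') + 'v'
rstr('s') = 's'  (base case)
Concatenating: 's' + 'v' + 'j' + 'e' + 't' + 'h' = 'svjeth'

svjeth


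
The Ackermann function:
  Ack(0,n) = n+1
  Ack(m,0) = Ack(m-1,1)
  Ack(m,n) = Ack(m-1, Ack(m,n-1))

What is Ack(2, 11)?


Ack(2, 11) = Ack(1, Ack(2, 10))
  Ack(2, 10) = Ack(1, Ack(2, 9))
    Ack(2, 9) = Ack(1, Ack(2, 8))
      Ack(2, 8) = Ack(1, Ack(2, 7))
        Ack(2, 7) = Ack(1, Ack(2, 6))
          Ack(2, 6) = Ack(1, Ack(2, 5))
          Ack(2, 5) = Ack(1, Ack(2, 4))
          Ack(2, 4) = Ack(1, Ack(2, 3))
          Ack(2, 3) = Ack(1, Ack(2, 2))
          Ack(2, 2) = Ack(1, Ack(2, 1))
          Ack(2, 1) = Ack(1, Ack(2, 0))
          Ack(2, 0) = Ack(1, 1)
          Ack(1, 1) = Ack(0, Ack(1, 0))
          Ack(1, 0) = Ack(0, 1)
          Ack(0, 1) = 2
            = Ack(0, 2)
          Ack(0, 2) = 3
            = Ack(1, 3)
          Ack(1, 3) = Ack(0, Ack(1, 2))
          Ack(1, 2) = Ack(0, Ack(1, 1))
          Ack(1, 1) = Ack(0, Ack(1, 0))
          Ack(1, 0) = Ack(0, 1)
          Ack(0, 1) = 2
            = Ack(0, 2)
          Ack(0, 2) = 3
... (trace truncated)
Result: Ack(2, 11) = 25

25


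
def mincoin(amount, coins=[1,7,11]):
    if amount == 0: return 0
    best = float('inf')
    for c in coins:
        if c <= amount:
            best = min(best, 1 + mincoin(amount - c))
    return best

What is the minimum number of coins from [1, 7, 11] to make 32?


Building up with DP:
mincoin(0) = 0
mincoin(1) = min(1+mincoin(0)=1+0=1) = 1
mincoin(2) = min(1+mincoin(1)=1+1=2) = 2
mincoin(3) = min(1+mincoin(2)=1+2=3) = 3
mincoin(4) = min(1+mincoin(3)=1+3=4) = 4
mincoin(5) = min(1+mincoin(4)=1+4=5) = 5
mincoin(6) = min(1+mincoin(5)=1+5=6) = 6
mincoin(7) = min(1+mincoin(6)=1+6=7, 1+mincoin(0)=1+0=1) = 1
mincoin(8) = min(1+mincoin(7)=1+1=2, 1+mincoin(1)=1+1=2) = 2
mincoin(9) = min(1+mincoin(8)=1+2=3, 1+mincoin(2)=1+2=3) = 3
mincoin(10) = min(1+mincoin(9)=1+3=4, 1+mincoin(3)=1+3=4) = 4
mincoin(11) = min(1+mincoin(10)=1+4=5, 1+mincoin(4)=1+4=5, 1+mincoin(0)=1+0=1) = 1
mincoin(12) = min(1+mincoin(11)=1+1=2, 1+mincoin(5)=1+5=6, 1+mincoin(1)=1+1=2) = 2
mincoin(13) = min(1+mincoin(12)=1+2=3, 1+mincoin(6)=1+6=7, 1+mincoin(2)=1+2=3) = 3
mincoin(14) = min(1+mincoin(13)=1+3=4, 1+mincoin(7)=1+1=2, 1+mincoin(3)=1+3=4) = 2
mincoin(15) = min(1+mincoin(14)=1+2=3, 1+mincoin(8)=1+2=3, 1+mincoin(4)=1+4=5) = 3
mincoin(16) = min(1+mincoin(15)=1+3=4, 1+mincoin(9)=1+3=4, 1+mincoin(5)=1+5=6) = 4
mincoin(17) = min(1+mincoin(16)=1+4=5, 1+mincoin(10)=1+4=5, 1+mincoin(6)=1+6=7) = 5
mincoin(18) = min(1+mincoin(17)=1+5=6, 1+mincoin(11)=1+1=2, 1+mincoin(7)=1+1=2) = 2
mincoin(19) = min(1+mincoin(18)=1+2=3, 1+mincoin(12)=1+2=3, 1+mincoin(8)=1+2=3) = 3
mincoin(20) = min(1+mincoin(19)=1+3=4, 1+mincoin(13)=1+3=4, 1+mincoin(9)=1+3=4) = 4
mincoin(21) = min(1+mincoin(20)=1+4=5, 1+mincoin(14)=1+2=3, 1+mincoin(10)=1+4=5) = 3
mincoin(22) = min(1+mincoin(21)=1+3=4, 1+mincoin(15)=1+3=4, 1+mincoin(11)=1+1=2) = 2
mincoin(23) = min(1+mincoin(22)=1+2=3, 1+mincoin(16)=1+4=5, 1+mincoin(12)=1+2=3) = 3
mincoin(24) = min(1+mincoin(23)=1+3=4, 1+mincoin(17)=1+5=6, 1+mincoin(13)=1+3=4) = 4
mincoin(25) = min(1+mincoin(24)=1+4=5, 1+mincoin(18)=1+2=3, 1+mincoin(14)=1+2=3) = 3
mincoin(26) = min(1+mincoin(25)=1+3=4, 1+mincoin(19)=1+3=4, 1+mincoin(15)=1+3=4) = 4
mincoin(27) = min(1+mincoin(26)=1+4=5, 1+mincoin(20)=1+4=5, 1+mincoin(16)=1+4=5) = 5
mincoin(28) = min(1+mincoin(27)=1+5=6, 1+mincoin(21)=1+3=4, 1+mincoin(17)=1+5=6) = 4
mincoin(29) = min(1+mincoin(28)=1+4=5, 1+mincoin(22)=1+2=3, 1+mincoin(18)=1+2=3) = 3
mincoin(30) = min(1+mincoin(29)=1+3=4, 1+mincoin(23)=1+3=4, 1+mincoin(19)=1+3=4) = 4
mincoin(31) = min(1+mincoin(30)=1+4=5, 1+mincoin(24)=1+4=5, 1+mincoin(20)=1+4=5) = 5
mincoin(32) = min(1+mincoin(31)=1+5=6, 1+mincoin(25)=1+3=4, 1+mincoin(21)=1+3=4) = 4

4


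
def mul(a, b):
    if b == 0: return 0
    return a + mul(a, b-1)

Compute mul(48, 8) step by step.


mul(48, 8) = 48 + mul(48, 7)
mul(48, 7) = 48 + mul(48, 6)
mul(48, 6) = 48 + mul(48, 5)
mul(48, 5) = 48 + mul(48, 4)
mul(48, 4) = 48 + mul(48, 3)
mul(48, 3) = 48 + mul(48, 2)
mul(48, 2) = 48 + mul(48, 1)
mul(48, 1) = 48 + mul(48, 0)
mul(48, 0) = 0  (base case)
Total: 48 + 48 + 48 + 48 + 48 + 48 + 48 + 48 + 0 = 384

384


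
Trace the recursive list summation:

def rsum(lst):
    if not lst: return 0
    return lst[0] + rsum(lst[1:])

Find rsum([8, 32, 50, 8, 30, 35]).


rsum([8, 32, 50, 8, 30, 35]) = 8 + rsum([32, 50, 8, 30, 35])
rsum([32, 50, 8, 30, 35]) = 32 + rsum([50, 8, 30, 35])
rsum([50, 8, 30, 35]) = 50 + rsum([8, 30, 35])
rsum([8, 30, 35]) = 8 + rsum([30, 35])
rsum([30, 35]) = 30 + rsum([35])
rsum([35]) = 35 + rsum([])
rsum([]) = 0  (base case)
Total: 8 + 32 + 50 + 8 + 30 + 35 + 0 = 163

163


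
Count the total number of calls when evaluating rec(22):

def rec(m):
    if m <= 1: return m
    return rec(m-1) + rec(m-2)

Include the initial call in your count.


Let C(n) = total calls for rec(n)
C(0) = 1, C(1) = 1
C(2) = 1 + C(1) + C(0) = 1 + 1 + 1 = 3
C(3) = 1 + C(2) + C(1) = 1 + 3 + 1 = 5
C(4) = 1 + C(3) + C(2) = 1 + 5 + 3 = 9
C(5) = 1 + C(4) + C(3) = 1 + 9 + 5 = 15
C(6) = 1 + C(5) + C(4) = 1 + 15 + 9 = 25
C(7) = 1 + C(6) + C(5) = 1 + 25 + 15 = 41
C(8) = 1 + C(7) + C(6) = 1 + 41 + 25 = 67
C(9) = 1 + C(8) + C(7) = 1 + 67 + 41 = 109
C(10) = 1 + C(9) + C(8) = 1 + 109 + 67 = 177
C(11) = 1 + C(10) + C(9) = 1 + 177 + 109 = 287
C(12) = 1 + C(11) + C(10) = 1 + 287 + 177 = 465
C(13) = 1 + C(12) + C(11) = 1 + 465 + 287 = 753
C(14) = 1 + C(13) + C(12) = 1 + 753 + 465 = 1219
C(15) = 1 + C(14) + C(13) = 1 + 1219 + 753 = 1973
C(16) = 1 + C(15) + C(14) = 1 + 1973 + 1219 = 3193
C(17) = 1 + C(16) + C(15) = 1 + 3193 + 1973 = 5167
C(18) = 1 + C(17) + C(16) = 1 + 5167 + 3193 = 8361
C(19) = 1 + C(18) + C(17) = 1 + 8361 + 5167 = 13529
C(20) = 1 + C(19) + C(18) = 1 + 13529 + 8361 = 21891
C(21) = 1 + C(20) + C(19) = 1 + 21891 + 13529 = 35421
C(22) = 1 + C(21) + C(20) = 1 + 35421 + 21891 = 57313

57313


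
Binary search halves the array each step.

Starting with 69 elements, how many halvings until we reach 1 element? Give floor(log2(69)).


69 / 2 = 34
34 / 2 = 17
17 / 2 = 8
8 / 2 = 4
4 / 2 = 2
2 / 2 = 1
Reached 1 after 6 halvings

6


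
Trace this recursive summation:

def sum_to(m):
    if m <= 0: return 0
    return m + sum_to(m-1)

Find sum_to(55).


sum_to(55)
= 55 + 54 + 53 + 52 + 51 + 50 + 49 + 48 + 47 + 46 + 45 + 44 + 43 + 42 + 41 + 40 + 39 + 38 + 37 + 36 + 35 + 34 + 33 + 32 + 31 + 30 + 29 + 28 + 27 + 26 + 25 + 24 + 23 + 22 + 21 + 20 + 19 + 18 + 17 + 16 + 15 + 14 + 13 + 12 + 11 + 10 + 9 + 8 + 7 + 6 + 5 + 4 + 3 + 2 + 1 + sum_to(0)
= 55 + 54 + 53 + 52 + 51 + 50 + 49 + 48 + 47 + 46 + 45 + 44 + 43 + 42 + 41 + 40 + 39 + 38 + 37 + 36 + 35 + 34 + 33 + 32 + 31 + 30 + 29 + 28 + 27 + 26 + 25 + 24 + 23 + 22 + 21 + 20 + 19 + 18 + 17 + 16 + 15 + 14 + 13 + 12 + 11 + 10 + 9 + 8 + 7 + 6 + 5 + 4 + 3 + 2 + 1 + 0
= 1540

1540


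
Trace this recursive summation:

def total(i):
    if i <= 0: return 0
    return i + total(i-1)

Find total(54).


total(54)
= 54 + 53 + 52 + 51 + 50 + 49 + 48 + 47 + 46 + 45 + 44 + 43 + 42 + 41 + 40 + 39 + 38 + 37 + 36 + 35 + 34 + 33 + 32 + 31 + 30 + 29 + 28 + 27 + 26 + 25 + 24 + 23 + 22 + 21 + 20 + 19 + 18 + 17 + 16 + 15 + 14 + 13 + 12 + 11 + 10 + 9 + 8 + 7 + 6 + 5 + 4 + 3 + 2 + 1 + total(0)
= 54 + 53 + 52 + 51 + 50 + 49 + 48 + 47 + 46 + 45 + 44 + 43 + 42 + 41 + 40 + 39 + 38 + 37 + 36 + 35 + 34 + 33 + 32 + 31 + 30 + 29 + 28 + 27 + 26 + 25 + 24 + 23 + 22 + 21 + 20 + 19 + 18 + 17 + 16 + 15 + 14 + 13 + 12 + 11 + 10 + 9 + 8 + 7 + 6 + 5 + 4 + 3 + 2 + 1 + 0
= 1485

1485


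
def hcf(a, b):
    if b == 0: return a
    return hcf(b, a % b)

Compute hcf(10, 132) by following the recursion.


hcf(10, 132) = hcf(132, 10)
hcf(132, 10) = hcf(10, 2)
hcf(10, 2) = hcf(2, 0)
hcf(2, 0) = 2  (base case)

2


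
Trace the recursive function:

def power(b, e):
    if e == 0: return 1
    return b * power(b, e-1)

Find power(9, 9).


power(9, 9)
= 9 * power(9, 8)
= 9 * 9 * power(9, 7)
= 9 * 9 * 9 * power(9, 6)
= 9 * 9 * 9 * 9 * power(9, 5)
= 9 * 9 * 9 * 9 * 9 * power(9, 4)
= 9 * 9 * 9 * 9 * 9 * 9 * power(9, 3)
= 9 * 9 * 9 * 9 * 9 * 9 * 9 * power(9, 2)
= 9 * 9 * 9 * 9 * 9 * 9 * 9 * 9 * power(9, 1)
= 9 * 9 * 9 * 9 * 9 * 9 * 9 * 9 * 9 * power(9, 0)
= 9 * 9 * 9 * 9 * 9 * 9 * 9 * 9 * 9 * 1
= 387420489

387420489


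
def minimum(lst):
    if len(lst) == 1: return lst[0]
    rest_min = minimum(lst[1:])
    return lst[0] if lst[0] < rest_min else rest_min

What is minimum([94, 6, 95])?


minimum([94, 6, 95]): compare 94 with minimum([6, 95])
minimum([6, 95]): compare 6 with minimum([95])
minimum([95]) = 95  (base case)
Compare 6 with 95 -> 6
Compare 94 with 6 -> 6

6


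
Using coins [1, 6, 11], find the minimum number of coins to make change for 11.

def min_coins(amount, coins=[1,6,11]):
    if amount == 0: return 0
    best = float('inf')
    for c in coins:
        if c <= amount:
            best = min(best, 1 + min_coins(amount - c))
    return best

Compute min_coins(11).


Building up with DP:
min_coins(0) = 0
min_coins(1) = min(1+min_coins(0)=1+0=1) = 1
min_coins(2) = min(1+min_coins(1)=1+1=2) = 2
min_coins(3) = min(1+min_coins(2)=1+2=3) = 3
min_coins(4) = min(1+min_coins(3)=1+3=4) = 4
min_coins(5) = min(1+min_coins(4)=1+4=5) = 5
min_coins(6) = min(1+min_coins(5)=1+5=6, 1+min_coins(0)=1+0=1) = 1
min_coins(7) = min(1+min_coins(6)=1+1=2, 1+min_coins(1)=1+1=2) = 2
min_coins(8) = min(1+min_coins(7)=1+2=3, 1+min_coins(2)=1+2=3) = 3
min_coins(9) = min(1+min_coins(8)=1+3=4, 1+min_coins(3)=1+3=4) = 4
min_coins(10) = min(1+min_coins(9)=1+4=5, 1+min_coins(4)=1+4=5) = 5
min_coins(11) = min(1+min_coins(10)=1+5=6, 1+min_coins(5)=1+5=6, 1+min_coins(0)=1+0=1) = 1

1


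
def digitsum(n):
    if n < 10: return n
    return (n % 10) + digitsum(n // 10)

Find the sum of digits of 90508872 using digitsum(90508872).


digitsum(90508872) = 2 + digitsum(9050887)
digitsum(9050887) = 7 + digitsum(905088)
digitsum(905088) = 8 + digitsum(90508)
digitsum(90508) = 8 + digitsum(9050)
digitsum(9050) = 0 + digitsum(905)
digitsum(905) = 5 + digitsum(90)
digitsum(90) = 0 + digitsum(9)
digitsum(9) = 9  (base case)
Total: 2 + 7 + 8 + 8 + 0 + 5 + 0 + 9 = 39

39


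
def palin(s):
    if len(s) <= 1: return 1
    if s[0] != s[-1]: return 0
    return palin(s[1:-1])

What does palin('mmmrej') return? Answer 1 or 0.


palin('mmmrej'): s[0]='m' != s[-1]='j' -> return 0
Result: 0 (not a palindrome)

0


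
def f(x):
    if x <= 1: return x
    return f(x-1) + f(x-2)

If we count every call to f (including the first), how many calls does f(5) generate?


Let C(n) = total calls for f(n)
C(0) = 1, C(1) = 1
C(2) = 1 + C(1) + C(0) = 1 + 1 + 1 = 3
C(3) = 1 + C(2) + C(1) = 1 + 3 + 1 = 5
C(4) = 1 + C(3) + C(2) = 1 + 5 + 3 = 9
C(5) = 1 + C(4) + C(3) = 1 + 9 + 5 = 15

15


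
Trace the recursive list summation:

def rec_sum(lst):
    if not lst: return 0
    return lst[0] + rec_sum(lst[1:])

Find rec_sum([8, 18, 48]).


rec_sum([8, 18, 48]) = 8 + rec_sum([18, 48])
rec_sum([18, 48]) = 18 + rec_sum([48])
rec_sum([48]) = 48 + rec_sum([])
rec_sum([]) = 0  (base case)
Total: 8 + 18 + 48 + 0 = 74

74


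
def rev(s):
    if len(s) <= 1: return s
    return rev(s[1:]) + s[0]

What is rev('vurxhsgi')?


rev('vurxhsgi') = rev('urxhsgi') + 'v'
rev('urxhsgi') = rev('rxhsgi') + 'u'
rev('rxhsgi') = rev('xhsgi') + 'r'
rev('xhsgi') = rev('hsgi') + 'x'
rev('hsgi') = rev('sgi') + 'h'
rev('sgi') = rev('gi') + 's'
rev('gi') = rev('i') + 'g'
rev('i') = 'i'  (base case)
Concatenating: 'i' + 'g' + 's' + 'h' + 'x' + 'r' + 'u' + 'v' = 'igshxruv'

igshxruv


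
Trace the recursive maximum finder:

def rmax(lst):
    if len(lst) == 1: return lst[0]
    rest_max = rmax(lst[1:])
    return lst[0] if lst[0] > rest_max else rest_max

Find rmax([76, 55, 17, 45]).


rmax([76, 55, 17, 45]): compare 76 with rmax([55, 17, 45])
rmax([55, 17, 45]): compare 55 with rmax([17, 45])
rmax([17, 45]): compare 17 with rmax([45])
rmax([45]) = 45  (base case)
Compare 17 with 45 -> 45
Compare 55 with 45 -> 55
Compare 76 with 55 -> 76

76


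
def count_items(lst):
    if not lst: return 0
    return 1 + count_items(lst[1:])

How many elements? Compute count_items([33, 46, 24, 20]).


count_items([33, 46, 24, 20]) = 1 + count_items([46, 24, 20])
count_items([46, 24, 20]) = 1 + count_items([24, 20])
count_items([24, 20]) = 1 + count_items([20])
count_items([20]) = 1 + count_items([])
count_items([]) = 0  (base case)
Unwinding: 1 + 1 + 1 + 1 + 0 = 4

4


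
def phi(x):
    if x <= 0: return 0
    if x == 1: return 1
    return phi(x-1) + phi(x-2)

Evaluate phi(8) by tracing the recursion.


Computing phi(8) bottom-up:
phi(0) = 0
phi(1) = 1
phi(2) = phi(1) + phi(0) = 1 + 0 = 1
phi(3) = phi(2) + phi(1) = 1 + 1 = 2
phi(4) = phi(3) + phi(2) = 2 + 1 = 3
phi(5) = phi(4) + phi(3) = 3 + 2 = 5
phi(6) = phi(5) + phi(4) = 5 + 3 = 8
phi(7) = phi(6) + phi(5) = 8 + 5 = 13
phi(8) = phi(7) + phi(6) = 13 + 8 = 21

21


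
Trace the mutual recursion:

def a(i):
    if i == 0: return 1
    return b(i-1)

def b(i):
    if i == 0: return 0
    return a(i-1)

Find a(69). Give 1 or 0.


a(69) = b(68)
b(68) = a(67)
a(67) = b(66)
b(66) = a(65)
a(65) = b(64)
b(64) = a(63)
a(63) = b(62)
b(62) = a(61)
a(61) = b(60)
b(60) = a(59)
a(59) = b(58)
b(58) = a(57)
a(57) = b(56)
b(56) = a(55)
a(55) = b(54)
b(54) = a(53)
a(53) = b(52)
b(52) = a(51)
a(51) = b(50)
b(50) = a(49)
a(49) = b(48)
b(48) = a(47)
a(47) = b(46)
b(46) = a(45)
a(45) = b(44)
b(44) = a(43)
a(43) = b(42)
b(42) = a(41)
a(41) = b(40)
b(40) = a(39)
a(39) = b(38)
b(38) = a(37)
a(37) = b(36)
b(36) = a(35)
a(35) = b(34)
b(34) = a(33)
a(33) = b(32)
b(32) = a(31)
a(31) = b(30)
b(30) = a(29)
a(29) = b(28)
b(28) = a(27)
a(27) = b(26)
b(26) = a(25)
a(25) = b(24)
b(24) = a(23)
a(23) = b(22)
b(22) = a(21)
a(21) = b(20)
b(20) = a(19)
a(19) = b(18)
b(18) = a(17)
a(17) = b(16)
b(16) = a(15)
a(15) = b(14)
b(14) = a(13)
a(13) = b(12)
b(12) = a(11)
a(11) = b(10)
b(10) = a(9)
a(9) = b(8)
b(8) = a(7)
a(7) = b(6)
b(6) = a(5)
a(5) = b(4)
b(4) = a(3)
a(3) = b(2)
b(2) = a(1)
a(1) = b(0)
b(0) = 0  (base case)
Result: 0

0


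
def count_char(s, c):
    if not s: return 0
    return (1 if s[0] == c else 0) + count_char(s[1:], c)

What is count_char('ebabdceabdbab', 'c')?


s[0]='e' != 'c' -> 0
s[0]='b' != 'c' -> 0
s[0]='a' != 'c' -> 0
s[0]='b' != 'c' -> 0
s[0]='d' != 'c' -> 0
s[0]='c' == 'c' -> 1
s[0]='e' != 'c' -> 0
s[0]='a' != 'c' -> 0
s[0]='b' != 'c' -> 0
s[0]='d' != 'c' -> 0
s[0]='b' != 'c' -> 0
s[0]='a' != 'c' -> 0
s[0]='b' != 'c' -> 0
Sum: 0 + 0 + 0 + 0 + 0 + 1 + 0 + 0 + 0 + 0 + 0 + 0 + 0 = 1

1


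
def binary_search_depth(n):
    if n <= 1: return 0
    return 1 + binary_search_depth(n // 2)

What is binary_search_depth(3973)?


3973 / 2 = 1986
1986 / 2 = 993
993 / 2 = 496
496 / 2 = 248
248 / 2 = 124
124 / 2 = 62
62 / 2 = 31
31 / 2 = 15
15 / 2 = 7
7 / 2 = 3
3 / 2 = 1
Reached 1 after 11 halvings

11


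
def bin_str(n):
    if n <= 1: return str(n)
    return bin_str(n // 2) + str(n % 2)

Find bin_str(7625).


bin_str(7625) = bin_str(3812) + '1'
bin_str(3812) = bin_str(1906) + '0'
bin_str(1906) = bin_str(953) + '0'
bin_str(953) = bin_str(476) + '1'
bin_str(476) = bin_str(238) + '0'
bin_str(238) = bin_str(119) + '0'
bin_str(119) = bin_str(59) + '1'
bin_str(59) = bin_str(29) + '1'
bin_str(29) = bin_str(14) + '1'
bin_str(14) = bin_str(7) + '0'
bin_str(7) = bin_str(3) + '1'
bin_str(3) = bin_str(1) + '1'
bin_str(1) = '1'  (base case)
Concatenating: '1' + '1' + '1' + '0' + '1' + '1' + '1' + '0' + '0' + '1' + '0' + '0' + '1' = '1110111001001'

1110111001001


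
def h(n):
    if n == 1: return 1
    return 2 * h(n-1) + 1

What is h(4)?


h(4) = 2 * h(3) + 1
h(3) = 2 * h(2) + 1
h(2) = 2 * h(1) + 1
h(1) = 1  (base case)
h(2) = 2 * 1 + 1 = 3
h(3) = 2 * 3 + 1 = 7
h(4) = 2 * 7 + 1 = 15

15


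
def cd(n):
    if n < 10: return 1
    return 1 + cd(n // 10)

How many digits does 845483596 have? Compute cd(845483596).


cd(845483596) = 1 + cd(84548359)
cd(84548359) = 1 + cd(8454835)
cd(8454835) = 1 + cd(845483)
cd(845483) = 1 + cd(84548)
cd(84548) = 1 + cd(8454)
cd(8454) = 1 + cd(845)
cd(845) = 1 + cd(84)
cd(84) = 1 + cd(8)
cd(8) = 1  (base case: 8 < 10)
Unwinding: 1 + 1 + 1 + 1 + 1 + 1 + 1 + 1 + 1 = 9

9


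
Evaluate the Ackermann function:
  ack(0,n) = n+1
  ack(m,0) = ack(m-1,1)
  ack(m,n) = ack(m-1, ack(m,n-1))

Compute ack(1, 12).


ack(1, 12) = ack(0, ack(1, 11))
  ack(1, 11) = ack(0, ack(1, 10))
    ack(1, 10) = ack(0, ack(1, 9))
      ack(1, 9) = ack(0, ack(1, 8))
        ack(1, 8) = ack(0, ack(1, 7))
          ack(1, 7) = ack(0, ack(1, 6))
          ack(1, 6) = ack(0, ack(1, 5))
          ack(1, 5) = ack(0, ack(1, 4))
          ack(1, 4) = ack(0, ack(1, 3))
          ack(1, 3) = ack(0, ack(1, 2))
          ack(1, 2) = ack(0, ack(1, 1))
          ack(1, 1) = ack(0, ack(1, 0))
          ack(1, 0) = ack(0, 1)
          ack(0, 1) = 2
            = ack(0, 2)
          ack(0, 2) = 3
            = ack(0, 3)
          ack(0, 3) = 4
            = ack(0, 4)
          ack(0, 4) = 5
            = ack(0, 5)
          ack(0, 5) = 6
            = ack(0, 6)
          ack(0, 6) = 7
            = ack(0, 7)
... (trace truncated)
Result: ack(1, 12) = 14

14


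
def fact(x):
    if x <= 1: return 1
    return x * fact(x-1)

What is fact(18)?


fact(18)
= 18 * fact(17)
= 18 * 17 * fact(16)
= 18 * 17 * 16 * fact(15)
= 18 * 17 * 16 * 15 * fact(14)
= 18 * 17 * 16 * 15 * 14 * fact(13)
= 18 * 17 * 16 * 15 * 14 * 13 * fact(12)
= 18 * 17 * 16 * 15 * 14 * 13 * 12 * fact(11)
= 18 * 17 * 16 * 15 * 14 * 13 * 12 * 11 * fact(10)
= 18 * 17 * 16 * 15 * 14 * 13 * 12 * 11 * 10 * fact(9)
= 18 * 17 * 16 * 15 * 14 * 13 * 12 * 11 * 10 * 9 * fact(8)
= 18 * 17 * 16 * 15 * 14 * 13 * 12 * 11 * 10 * 9 * 8 * fact(7)
= 18 * 17 * 16 * 15 * 14 * 13 * 12 * 11 * 10 * 9 * 8 * 7 * fact(6)
= 18 * 17 * 16 * 15 * 14 * 13 * 12 * 11 * 10 * 9 * 8 * 7 * 6 * fact(5)
= 18 * 17 * 16 * 15 * 14 * 13 * 12 * 11 * 10 * 9 * 8 * 7 * 6 * 5 * fact(4)
= 18 * 17 * 16 * 15 * 14 * 13 * 12 * 11 * 10 * 9 * 8 * 7 * 6 * 5 * 4 * fact(3)
= 18 * 17 * 16 * 15 * 14 * 13 * 12 * 11 * 10 * 9 * 8 * 7 * 6 * 5 * 4 * 3 * fact(2)
= 18 * 17 * 16 * 15 * 14 * 13 * 12 * 11 * 10 * 9 * 8 * 7 * 6 * 5 * 4 * 3 * 2 * fact(1)
= 18 * 17 * 16 * 15 * 14 * 13 * 12 * 11 * 10 * 9 * 8 * 7 * 6 * 5 * 4 * 3 * 2 * 1
= 6402373705728000

6402373705728000


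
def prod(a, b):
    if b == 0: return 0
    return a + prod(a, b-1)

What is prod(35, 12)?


prod(35, 12) = 35 + prod(35, 11)
prod(35, 11) = 35 + prod(35, 10)
prod(35, 10) = 35 + prod(35, 9)
prod(35, 9) = 35 + prod(35, 8)
prod(35, 8) = 35 + prod(35, 7)
prod(35, 7) = 35 + prod(35, 6)
prod(35, 6) = 35 + prod(35, 5)
prod(35, 5) = 35 + prod(35, 4)
prod(35, 4) = 35 + prod(35, 3)
prod(35, 3) = 35 + prod(35, 2)
prod(35, 2) = 35 + prod(35, 1)
prod(35, 1) = 35 + prod(35, 0)
prod(35, 0) = 0  (base case)
Total: 35 + 35 + 35 + 35 + 35 + 35 + 35 + 35 + 35 + 35 + 35 + 35 + 0 = 420

420


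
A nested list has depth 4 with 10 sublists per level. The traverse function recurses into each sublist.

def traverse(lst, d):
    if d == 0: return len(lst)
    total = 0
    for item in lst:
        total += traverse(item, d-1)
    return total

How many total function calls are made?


At depth 0 (root): 1 call
At depth 1: each of 1 parents calls traverse on 10 children = 10 calls
At depth 2: each of 10 parents calls traverse on 10 children = 100 calls
At depth 3: each of 100 parents calls traverse on 10 children = 1000 calls
At depth 4: each of 1000 parents calls traverse on 10 children = 10000 calls
Total: 1 + 10 + 100 + 1000 + 10000 = 11111

11111


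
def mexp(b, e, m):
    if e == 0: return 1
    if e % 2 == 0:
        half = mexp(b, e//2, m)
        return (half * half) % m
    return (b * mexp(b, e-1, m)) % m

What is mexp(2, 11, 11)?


mexp(2, 11, 11): e is odd, compute mexp(2, 10, 11)
  mexp(2, 10, 11): e is even, compute mexp(2, 5, 11)
    mexp(2, 5, 11): e is odd, compute mexp(2, 4, 11)
      mexp(2, 4, 11): e is even, compute mexp(2, 2, 11)
        mexp(2, 2, 11): e is even, compute mexp(2, 1, 11)
          mexp(2, 1, 11): e is odd, compute mexp(2, 0, 11)
          mexp(2, 0, 11) = 1
          (2 * 1) % 11 = 2
        half=2, (2*2) % 11 = 4
      half=4, (4*4) % 11 = 5
    (2 * 5) % 11 = 10
  half=10, (10*10) % 11 = 1
(2 * 1) % 11 = 2

2


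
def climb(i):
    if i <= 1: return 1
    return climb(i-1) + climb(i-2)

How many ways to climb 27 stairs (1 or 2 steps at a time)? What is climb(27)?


Building up from base cases:
climb(0) = 1
climb(1) = 1
climb(2) = climb(1) + climb(0) = 1 + 1 = 2
climb(3) = climb(2) + climb(1) = 2 + 1 = 3
climb(4) = climb(3) + climb(2) = 3 + 2 = 5
climb(5) = climb(4) + climb(3) = 5 + 3 = 8
climb(6) = climb(5) + climb(4) = 8 + 5 = 13
climb(7) = climb(6) + climb(5) = 13 + 8 = 21
climb(8) = climb(7) + climb(6) = 21 + 13 = 34
climb(9) = climb(8) + climb(7) = 34 + 21 = 55
climb(10) = climb(9) + climb(8) = 55 + 34 = 89
climb(11) = climb(10) + climb(9) = 89 + 55 = 144
climb(12) = climb(11) + climb(10) = 144 + 89 = 233
climb(13) = climb(12) + climb(11) = 233 + 144 = 377
climb(14) = climb(13) + climb(12) = 377 + 233 = 610
climb(15) = climb(14) + climb(13) = 610 + 377 = 987
climb(16) = climb(15) + climb(14) = 987 + 610 = 1597
climb(17) = climb(16) + climb(15) = 1597 + 987 = 2584
climb(18) = climb(17) + climb(16) = 2584 + 1597 = 4181
climb(19) = climb(18) + climb(17) = 4181 + 2584 = 6765
climb(20) = climb(19) + climb(18) = 6765 + 4181 = 10946
climb(21) = climb(20) + climb(19) = 10946 + 6765 = 17711
climb(22) = climb(21) + climb(20) = 17711 + 10946 = 28657
climb(23) = climb(22) + climb(21) = 28657 + 17711 = 46368
climb(24) = climb(23) + climb(22) = 46368 + 28657 = 75025
climb(25) = climb(24) + climb(23) = 75025 + 46368 = 121393
climb(26) = climb(25) + climb(24) = 121393 + 75025 = 196418
climb(27) = climb(26) + climb(25) = 196418 + 121393 = 317811

317811


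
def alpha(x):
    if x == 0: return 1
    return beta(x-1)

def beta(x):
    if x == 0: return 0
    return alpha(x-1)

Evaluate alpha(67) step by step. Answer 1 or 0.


alpha(67) = beta(66)
beta(66) = alpha(65)
alpha(65) = beta(64)
beta(64) = alpha(63)
alpha(63) = beta(62)
beta(62) = alpha(61)
alpha(61) = beta(60)
beta(60) = alpha(59)
alpha(59) = beta(58)
beta(58) = alpha(57)
alpha(57) = beta(56)
beta(56) = alpha(55)
alpha(55) = beta(54)
beta(54) = alpha(53)
alpha(53) = beta(52)
beta(52) = alpha(51)
alpha(51) = beta(50)
beta(50) = alpha(49)
alpha(49) = beta(48)
beta(48) = alpha(47)
alpha(47) = beta(46)
beta(46) = alpha(45)
alpha(45) = beta(44)
beta(44) = alpha(43)
alpha(43) = beta(42)
beta(42) = alpha(41)
alpha(41) = beta(40)
beta(40) = alpha(39)
alpha(39) = beta(38)
beta(38) = alpha(37)
alpha(37) = beta(36)
beta(36) = alpha(35)
alpha(35) = beta(34)
beta(34) = alpha(33)
alpha(33) = beta(32)
beta(32) = alpha(31)
alpha(31) = beta(30)
beta(30) = alpha(29)
alpha(29) = beta(28)
beta(28) = alpha(27)
alpha(27) = beta(26)
beta(26) = alpha(25)
alpha(25) = beta(24)
beta(24) = alpha(23)
alpha(23) = beta(22)
beta(22) = alpha(21)
alpha(21) = beta(20)
beta(20) = alpha(19)
alpha(19) = beta(18)
beta(18) = alpha(17)
alpha(17) = beta(16)
beta(16) = alpha(15)
alpha(15) = beta(14)
beta(14) = alpha(13)
alpha(13) = beta(12)
beta(12) = alpha(11)
alpha(11) = beta(10)
beta(10) = alpha(9)
alpha(9) = beta(8)
beta(8) = alpha(7)
alpha(7) = beta(6)
beta(6) = alpha(5)
alpha(5) = beta(4)
beta(4) = alpha(3)
alpha(3) = beta(2)
beta(2) = alpha(1)
alpha(1) = beta(0)
beta(0) = 0  (base case)
Result: 0

0


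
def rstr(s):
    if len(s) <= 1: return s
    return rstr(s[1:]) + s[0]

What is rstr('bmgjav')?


rstr('bmgjav') = rstr('mgjav') + 'b'
rstr('mgjav') = rstr('gjav') + 'm'
rstr('gjav') = rstr('jav') + 'g'
rstr('jav') = rstr('av') + 'j'
rstr('av') = rstr('v') + 'a'
rstr('v') = 'v'  (base case)
Concatenating: 'v' + 'a' + 'j' + 'g' + 'm' + 'b' = 'vajgmb'

vajgmb


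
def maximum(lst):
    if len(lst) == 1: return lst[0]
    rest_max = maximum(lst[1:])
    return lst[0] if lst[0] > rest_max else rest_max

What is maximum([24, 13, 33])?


maximum([24, 13, 33]): compare 24 with maximum([13, 33])
maximum([13, 33]): compare 13 with maximum([33])
maximum([33]) = 33  (base case)
Compare 13 with 33 -> 33
Compare 24 with 33 -> 33

33


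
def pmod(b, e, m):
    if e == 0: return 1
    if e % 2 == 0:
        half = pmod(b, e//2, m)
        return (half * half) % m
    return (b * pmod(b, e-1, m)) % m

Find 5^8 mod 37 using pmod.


pmod(5, 8, 37): e is even, compute pmod(5, 4, 37)
  pmod(5, 4, 37): e is even, compute pmod(5, 2, 37)
    pmod(5, 2, 37): e is even, compute pmod(5, 1, 37)
      pmod(5, 1, 37): e is odd, compute pmod(5, 0, 37)
        pmod(5, 0, 37) = 1
      (5 * 1) % 37 = 5
    half=5, (5*5) % 37 = 25
  half=25, (25*25) % 37 = 33
half=33, (33*33) % 37 = 16

16


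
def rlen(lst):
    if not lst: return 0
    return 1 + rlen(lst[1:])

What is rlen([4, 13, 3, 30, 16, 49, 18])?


rlen([4, 13, 3, 30, 16, 49, 18]) = 1 + rlen([13, 3, 30, 16, 49, 18])
rlen([13, 3, 30, 16, 49, 18]) = 1 + rlen([3, 30, 16, 49, 18])
rlen([3, 30, 16, 49, 18]) = 1 + rlen([30, 16, 49, 18])
rlen([30, 16, 49, 18]) = 1 + rlen([16, 49, 18])
rlen([16, 49, 18]) = 1 + rlen([49, 18])
rlen([49, 18]) = 1 + rlen([18])
rlen([18]) = 1 + rlen([])
rlen([]) = 0  (base case)
Unwinding: 1 + 1 + 1 + 1 + 1 + 1 + 1 + 0 = 7

7


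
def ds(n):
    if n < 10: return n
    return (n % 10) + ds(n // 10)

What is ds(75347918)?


ds(75347918) = 8 + ds(7534791)
ds(7534791) = 1 + ds(753479)
ds(753479) = 9 + ds(75347)
ds(75347) = 7 + ds(7534)
ds(7534) = 4 + ds(753)
ds(753) = 3 + ds(75)
ds(75) = 5 + ds(7)
ds(7) = 7  (base case)
Total: 8 + 1 + 9 + 7 + 4 + 3 + 5 + 7 = 44

44


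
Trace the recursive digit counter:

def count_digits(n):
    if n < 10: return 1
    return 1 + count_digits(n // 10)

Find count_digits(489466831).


count_digits(489466831) = 1 + count_digits(48946683)
count_digits(48946683) = 1 + count_digits(4894668)
count_digits(4894668) = 1 + count_digits(489466)
count_digits(489466) = 1 + count_digits(48946)
count_digits(48946) = 1 + count_digits(4894)
count_digits(4894) = 1 + count_digits(489)
count_digits(489) = 1 + count_digits(48)
count_digits(48) = 1 + count_digits(4)
count_digits(4) = 1  (base case: 4 < 10)
Unwinding: 1 + 1 + 1 + 1 + 1 + 1 + 1 + 1 + 1 = 9

9


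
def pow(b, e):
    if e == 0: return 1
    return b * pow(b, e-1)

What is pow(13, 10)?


pow(13, 10)
= 13 * pow(13, 9)
= 13 * 13 * pow(13, 8)
= 13 * 13 * 13 * pow(13, 7)
= 13 * 13 * 13 * 13 * pow(13, 6)
= 13 * 13 * 13 * 13 * 13 * pow(13, 5)
= 13 * 13 * 13 * 13 * 13 * 13 * pow(13, 4)
= 13 * 13 * 13 * 13 * 13 * 13 * 13 * pow(13, 3)
= 13 * 13 * 13 * 13 * 13 * 13 * 13 * 13 * pow(13, 2)
= 13 * 13 * 13 * 13 * 13 * 13 * 13 * 13 * 13 * pow(13, 1)
= 13 * 13 * 13 * 13 * 13 * 13 * 13 * 13 * 13 * 13 * pow(13, 0)
= 13 * 13 * 13 * 13 * 13 * 13 * 13 * 13 * 13 * 13 * 1
= 137858491849

137858491849


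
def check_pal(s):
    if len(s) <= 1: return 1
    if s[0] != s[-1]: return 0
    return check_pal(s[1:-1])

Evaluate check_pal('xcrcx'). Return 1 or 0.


check_pal('xcrcx'): s[0]='x' == s[-1]='x' -> check check_pal('crc')
check_pal('crc'): s[0]='c' == s[-1]='c' -> check check_pal('r')
check_pal('r'): len <= 1 -> return 1  (base case)
Result: 1 (palindrome)

1


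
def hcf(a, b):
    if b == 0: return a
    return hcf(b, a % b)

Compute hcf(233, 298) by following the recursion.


hcf(233, 298) = hcf(298, 233)
hcf(298, 233) = hcf(233, 65)
hcf(233, 65) = hcf(65, 38)
hcf(65, 38) = hcf(38, 27)
hcf(38, 27) = hcf(27, 11)
hcf(27, 11) = hcf(11, 5)
hcf(11, 5) = hcf(5, 1)
hcf(5, 1) = hcf(1, 0)
hcf(1, 0) = 1  (base case)

1


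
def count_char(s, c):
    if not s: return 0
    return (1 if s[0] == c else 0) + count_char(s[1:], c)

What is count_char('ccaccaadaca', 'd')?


s[0]='c' != 'd' -> 0
s[0]='c' != 'd' -> 0
s[0]='a' != 'd' -> 0
s[0]='c' != 'd' -> 0
s[0]='c' != 'd' -> 0
s[0]='a' != 'd' -> 0
s[0]='a' != 'd' -> 0
s[0]='d' == 'd' -> 1
s[0]='a' != 'd' -> 0
s[0]='c' != 'd' -> 0
s[0]='a' != 'd' -> 0
Sum: 0 + 0 + 0 + 0 + 0 + 0 + 0 + 1 + 0 + 0 + 0 = 1

1


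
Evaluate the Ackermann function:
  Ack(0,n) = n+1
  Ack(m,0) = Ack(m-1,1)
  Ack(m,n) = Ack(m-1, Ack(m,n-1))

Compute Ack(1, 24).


Ack(1, 24) = Ack(0, Ack(1, 23))
  Ack(1, 23) = Ack(0, Ack(1, 22))
    Ack(1, 22) = Ack(0, Ack(1, 21))
      Ack(1, 21) = Ack(0, Ack(1, 20))
        Ack(1, 20) = Ack(0, Ack(1, 19))
          Ack(1, 19) = Ack(0, Ack(1, 18))
          Ack(1, 18) = Ack(0, Ack(1, 17))
          Ack(1, 17) = Ack(0, Ack(1, 16))
          Ack(1, 16) = Ack(0, Ack(1, 15))
          Ack(1, 15) = Ack(0, Ack(1, 14))
          Ack(1, 14) = Ack(0, Ack(1, 13))
          Ack(1, 13) = Ack(0, Ack(1, 12))
          Ack(1, 12) = Ack(0, Ack(1, 11))
          Ack(1, 11) = Ack(0, Ack(1, 10))
          Ack(1, 10) = Ack(0, Ack(1, 9))
          Ack(1, 9) = Ack(0, Ack(1, 8))
          Ack(1, 8) = Ack(0, Ack(1, 7))
          Ack(1, 7) = Ack(0, Ack(1, 6))
          Ack(1, 6) = Ack(0, Ack(1, 5))
          Ack(1, 5) = Ack(0, Ack(1, 4))
          Ack(1, 4) = Ack(0, Ack(1, 3))
          Ack(1, 3) = Ack(0, Ack(1, 2))
          Ack(1, 2) = Ack(0, Ack(1, 1))
          Ack(1, 1) = Ack(0, Ack(1, 0))
          Ack(1, 0) = Ack(0, 1)
... (trace truncated)
Result: Ack(1, 24) = 26

26


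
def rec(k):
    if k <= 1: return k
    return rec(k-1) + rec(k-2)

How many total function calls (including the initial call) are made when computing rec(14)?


Let C(n) = total calls for rec(n)
C(0) = 1, C(1) = 1
C(2) = 1 + C(1) + C(0) = 1 + 1 + 1 = 3
C(3) = 1 + C(2) + C(1) = 1 + 3 + 1 = 5
C(4) = 1 + C(3) + C(2) = 1 + 5 + 3 = 9
C(5) = 1 + C(4) + C(3) = 1 + 9 + 5 = 15
C(6) = 1 + C(5) + C(4) = 1 + 15 + 9 = 25
C(7) = 1 + C(6) + C(5) = 1 + 25 + 15 = 41
C(8) = 1 + C(7) + C(6) = 1 + 41 + 25 = 67
C(9) = 1 + C(8) + C(7) = 1 + 67 + 41 = 109
C(10) = 1 + C(9) + C(8) = 1 + 109 + 67 = 177
C(11) = 1 + C(10) + C(9) = 1 + 177 + 109 = 287
C(12) = 1 + C(11) + C(10) = 1 + 287 + 177 = 465
C(13) = 1 + C(12) + C(11) = 1 + 465 + 287 = 753
C(14) = 1 + C(13) + C(12) = 1 + 753 + 465 = 1219

1219


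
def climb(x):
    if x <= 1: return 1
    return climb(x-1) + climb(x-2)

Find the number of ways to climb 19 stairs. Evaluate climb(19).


Building up from base cases:
climb(0) = 1
climb(1) = 1
climb(2) = climb(1) + climb(0) = 1 + 1 = 2
climb(3) = climb(2) + climb(1) = 2 + 1 = 3
climb(4) = climb(3) + climb(2) = 3 + 2 = 5
climb(5) = climb(4) + climb(3) = 5 + 3 = 8
climb(6) = climb(5) + climb(4) = 8 + 5 = 13
climb(7) = climb(6) + climb(5) = 13 + 8 = 21
climb(8) = climb(7) + climb(6) = 21 + 13 = 34
climb(9) = climb(8) + climb(7) = 34 + 21 = 55
climb(10) = climb(9) + climb(8) = 55 + 34 = 89
climb(11) = climb(10) + climb(9) = 89 + 55 = 144
climb(12) = climb(11) + climb(10) = 144 + 89 = 233
climb(13) = climb(12) + climb(11) = 233 + 144 = 377
climb(14) = climb(13) + climb(12) = 377 + 233 = 610
climb(15) = climb(14) + climb(13) = 610 + 377 = 987
climb(16) = climb(15) + climb(14) = 987 + 610 = 1597
climb(17) = climb(16) + climb(15) = 1597 + 987 = 2584
climb(18) = climb(17) + climb(16) = 2584 + 1597 = 4181
climb(19) = climb(18) + climb(17) = 4181 + 2584 = 6765

6765


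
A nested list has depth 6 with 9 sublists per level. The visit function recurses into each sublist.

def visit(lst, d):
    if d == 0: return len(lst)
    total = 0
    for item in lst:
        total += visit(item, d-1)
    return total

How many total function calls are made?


At depth 0 (root): 1 call
At depth 1: each of 1 parents calls visit on 9 children = 9 calls
At depth 2: each of 9 parents calls visit on 9 children = 81 calls
At depth 3: each of 81 parents calls visit on 9 children = 729 calls
At depth 4: each of 729 parents calls visit on 9 children = 6561 calls
At depth 5: each of 6561 parents calls visit on 9 children = 59049 calls
At depth 6: each of 59049 parents calls visit on 9 children = 531441 calls
Total: 1 + 9 + 81 + 729 + 6561 + 59049 + 531441 = 597871

597871


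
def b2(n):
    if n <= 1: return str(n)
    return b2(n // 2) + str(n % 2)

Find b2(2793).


b2(2793) = b2(1396) + '1'
b2(1396) = b2(698) + '0'
b2(698) = b2(349) + '0'
b2(349) = b2(174) + '1'
b2(174) = b2(87) + '0'
b2(87) = b2(43) + '1'
b2(43) = b2(21) + '1'
b2(21) = b2(10) + '1'
b2(10) = b2(5) + '0'
b2(5) = b2(2) + '1'
b2(2) = b2(1) + '0'
b2(1) = '1'  (base case)
Concatenating: '1' + '0' + '1' + '0' + '1' + '1' + '1' + '0' + '1' + '0' + '0' + '1' = '101011101001'

101011101001


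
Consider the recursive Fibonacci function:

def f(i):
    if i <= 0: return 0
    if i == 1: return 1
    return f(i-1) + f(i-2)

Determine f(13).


Computing f(13) bottom-up:
f(0) = 0
f(1) = 1
f(2) = f(1) + f(0) = 1 + 0 = 1
f(3) = f(2) + f(1) = 1 + 1 = 2
f(4) = f(3) + f(2) = 2 + 1 = 3
f(5) = f(4) + f(3) = 3 + 2 = 5
f(6) = f(5) + f(4) = 5 + 3 = 8
f(7) = f(6) + f(5) = 8 + 5 = 13
f(8) = f(7) + f(6) = 13 + 8 = 21
f(9) = f(8) + f(7) = 21 + 13 = 34
f(10) = f(9) + f(8) = 34 + 21 = 55
f(11) = f(10) + f(9) = 55 + 34 = 89
f(12) = f(11) + f(10) = 89 + 55 = 144
f(13) = f(12) + f(11) = 144 + 89 = 233

233


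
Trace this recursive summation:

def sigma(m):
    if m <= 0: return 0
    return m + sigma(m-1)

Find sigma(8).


sigma(8)
= 8 + 7 + 6 + 5 + 4 + 3 + 2 + 1 + sigma(0)
= 8 + 7 + 6 + 5 + 4 + 3 + 2 + 1 + 0
= 36

36


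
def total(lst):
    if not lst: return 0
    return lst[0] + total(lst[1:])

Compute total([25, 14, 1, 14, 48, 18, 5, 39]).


total([25, 14, 1, 14, 48, 18, 5, 39]) = 25 + total([14, 1, 14, 48, 18, 5, 39])
total([14, 1, 14, 48, 18, 5, 39]) = 14 + total([1, 14, 48, 18, 5, 39])
total([1, 14, 48, 18, 5, 39]) = 1 + total([14, 48, 18, 5, 39])
total([14, 48, 18, 5, 39]) = 14 + total([48, 18, 5, 39])
total([48, 18, 5, 39]) = 48 + total([18, 5, 39])
total([18, 5, 39]) = 18 + total([5, 39])
total([5, 39]) = 5 + total([39])
total([39]) = 39 + total([])
total([]) = 0  (base case)
Total: 25 + 14 + 1 + 14 + 48 + 18 + 5 + 39 + 0 = 164

164


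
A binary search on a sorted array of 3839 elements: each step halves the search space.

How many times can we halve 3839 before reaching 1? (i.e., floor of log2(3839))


3839 / 2 = 1919
1919 / 2 = 959
959 / 2 = 479
479 / 2 = 239
239 / 2 = 119
119 / 2 = 59
59 / 2 = 29
29 / 2 = 14
14 / 2 = 7
7 / 2 = 3
3 / 2 = 1
Reached 1 after 11 halvings

11


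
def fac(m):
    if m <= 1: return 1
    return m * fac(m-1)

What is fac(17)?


fac(17)
= 17 * fac(16)
= 17 * 16 * fac(15)
= 17 * 16 * 15 * fac(14)
= 17 * 16 * 15 * 14 * fac(13)
= 17 * 16 * 15 * 14 * 13 * fac(12)
= 17 * 16 * 15 * 14 * 13 * 12 * fac(11)
= 17 * 16 * 15 * 14 * 13 * 12 * 11 * fac(10)
= 17 * 16 * 15 * 14 * 13 * 12 * 11 * 10 * fac(9)
= 17 * 16 * 15 * 14 * 13 * 12 * 11 * 10 * 9 * fac(8)
= 17 * 16 * 15 * 14 * 13 * 12 * 11 * 10 * 9 * 8 * fac(7)
= 17 * 16 * 15 * 14 * 13 * 12 * 11 * 10 * 9 * 8 * 7 * fac(6)
= 17 * 16 * 15 * 14 * 13 * 12 * 11 * 10 * 9 * 8 * 7 * 6 * fac(5)
= 17 * 16 * 15 * 14 * 13 * 12 * 11 * 10 * 9 * 8 * 7 * 6 * 5 * fac(4)
= 17 * 16 * 15 * 14 * 13 * 12 * 11 * 10 * 9 * 8 * 7 * 6 * 5 * 4 * fac(3)
= 17 * 16 * 15 * 14 * 13 * 12 * 11 * 10 * 9 * 8 * 7 * 6 * 5 * 4 * 3 * fac(2)
= 17 * 16 * 15 * 14 * 13 * 12 * 11 * 10 * 9 * 8 * 7 * 6 * 5 * 4 * 3 * 2 * fac(1)
= 17 * 16 * 15 * 14 * 13 * 12 * 11 * 10 * 9 * 8 * 7 * 6 * 5 * 4 * 3 * 2 * 1
= 355687428096000

355687428096000


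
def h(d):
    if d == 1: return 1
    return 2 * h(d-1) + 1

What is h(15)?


h(15) = 2 * h(14) + 1
h(14) = 2 * h(13) + 1
h(13) = 2 * h(12) + 1
h(12) = 2 * h(11) + 1
h(11) = 2 * h(10) + 1
h(10) = 2 * h(9) + 1
h(9) = 2 * h(8) + 1
h(8) = 2 * h(7) + 1
h(7) = 2 * h(6) + 1
h(6) = 2 * h(5) + 1
h(5) = 2 * h(4) + 1
h(4) = 2 * h(3) + 1
h(3) = 2 * h(2) + 1
h(2) = 2 * h(1) + 1
h(1) = 1  (base case)
h(2) = 2 * 1 + 1 = 3
h(3) = 2 * 3 + 1 = 7
h(4) = 2 * 7 + 1 = 15
h(5) = 2 * 15 + 1 = 31
h(6) = 2 * 31 + 1 = 63
h(7) = 2 * 63 + 1 = 127
h(8) = 2 * 127 + 1 = 255
h(9) = 2 * 255 + 1 = 511
h(10) = 2 * 511 + 1 = 1023
h(11) = 2 * 1023 + 1 = 2047
h(12) = 2 * 2047 + 1 = 4095
h(13) = 2 * 4095 + 1 = 8191
h(14) = 2 * 8191 + 1 = 16383
h(15) = 2 * 16383 + 1 = 32767

32767
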